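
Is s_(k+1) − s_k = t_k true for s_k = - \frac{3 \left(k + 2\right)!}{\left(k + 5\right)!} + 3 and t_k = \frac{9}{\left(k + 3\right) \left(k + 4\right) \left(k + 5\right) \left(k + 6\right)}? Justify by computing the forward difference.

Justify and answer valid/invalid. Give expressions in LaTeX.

Valid — Δs_k = t_k.

s_(k+1) = -3*factorial(k + 3)/factorial(k + 6) + 3
s_(k+1) − s_k = 9/((k + 3)*(k + 4)*(k + 5)*(k + 6))
(s_(k+1) − s_k) − t_k = 0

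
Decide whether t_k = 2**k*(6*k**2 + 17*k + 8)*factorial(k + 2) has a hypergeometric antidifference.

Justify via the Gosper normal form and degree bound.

t_(k+1)/t_k = 2*(6*k**3 + 47*k**2 + 118*k + 93)/(6*k**2 + 17*k + 8).
Normal form (A,B,C) = (2*k + 6, 1, k**2 + 17*k/6 + 4/3).
Solve (2*k + 6)·f(k+1) − (1)·f(k) = k**2 + 17*k/6 + 4/3.
From deg A=1, deg B=0, deg C=2: d=1.
Solve for f: f(k) = (3*k - 2)/6 (degree 1 ≤ 1).
Certificate R = B(k−1)f/C = (3*k - 2)/(6*k**2 + 17*k + 8) gives s_k = 2**k*(3*k - 2)*factorial(k + 2).
Δs = 2**k*(6*k**2 + 17*k + 8)*factorial(k + 2), as required.

Yes. s_k = 2**k*(3*k - 2)*factorial(k + 2).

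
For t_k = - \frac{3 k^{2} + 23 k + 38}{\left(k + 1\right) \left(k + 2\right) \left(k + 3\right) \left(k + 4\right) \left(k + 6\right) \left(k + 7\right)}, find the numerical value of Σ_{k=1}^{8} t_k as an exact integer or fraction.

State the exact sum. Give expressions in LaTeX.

t_(k+1)/t_k = (k + 1)*(k + 6)*(23*k + 3*(k + 1)**2 + 61)/((k + 5)*(k + 8)*(3*k**2 + 23*k + 38)).
Normal form (A,B,C) = (k + 1, k + 8, k**3 + 38*k**2/3 + 51*k + 190/3).
Set up (k + 1)·f(k+1) − (k + 7)·f(k) − (k**3 + 38*k**2/3 + 51*k + 190/3) = 0.
Bound: deg f ≤ 6.
Coefficient equations give f(k) = k*(k + 2)*(k + 4)*(k + 5)*(k**2 + 10*k + 27)/54.
R(k) = B(k−1)·f(k)/C(k) = k*(k + 2)*(k + 4)*(k + 7)*(k**2 + 10*k + 27)/(18*(3*k**2 + 23*k + 38)); s_k = R·t_k = k*(-k**2 - 10*k - 27)/(18*(k**3 + 10*k**2 + 27*k + 18)).
Δs = (-3*k**2 - 23*k - 38)/(k**6 + 23*k**5 + 207*k**4 + 925*k**3 + 2144*k**2 + 2412*k + 1008), as required.
Evaluate s at k=9 and k=1: -11/200 and -19/504; difference -109/6300.

Σ = -109/6300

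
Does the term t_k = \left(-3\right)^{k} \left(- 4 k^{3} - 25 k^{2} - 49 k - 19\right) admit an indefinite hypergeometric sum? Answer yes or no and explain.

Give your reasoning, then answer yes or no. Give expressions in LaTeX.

Yes. s_k = \left(-3\right)^{k} \left(k^{3} + 4 k^{2} + 4 k - 2\right).

t_(k+1)/t_k = 3*(-4*k**3 - 37*k**2 - 111*k - 97)/(4*k**3 + 25*k**2 + 49*k + 19).
Normal form (A,B,C) = (-3, 1, k**3 + 25*k**2/4 + 49*k/4 + 19/4).
f must satisfy (-3)·f(k+1) − (1)·f(k) = k**3 + 25*k**2/4 + 49*k/4 + 19/4.
Degrees (0,0,3) ⇒ d ≤ 3.
Match coefficients ⇒ f(k) = -(k**3 + 4*k**2 + 4*k - 2)/4.
Certificate R = B(k−1)f/C = -(k**3 + 4*k**2 + 4*k - 2)/(4*k**3 + 25*k**2 + 49*k + 19) gives s_k = (-3)**k*(k**3 + 4*k**2 + 4*k - 2).
Verify: (-3)**k*(-4*k**3 - 25*k**2 - 49*k - 19) matches t_k.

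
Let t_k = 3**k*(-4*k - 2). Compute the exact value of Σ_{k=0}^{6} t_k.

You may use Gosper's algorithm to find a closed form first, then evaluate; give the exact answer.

Step 1: r(k) = 3*(2*k + 3)/(2*k + 1).
Take A(k)=3, B(k)=1, C(k)=k + 1/2.
Key eq: (3)·f(k+1) = (1)·f(k) + (k + 1/2).
From deg A=0, deg B=0, deg C=1: d=1.
Match coefficients ⇒ f(k) = (k - 1)/2.
R(k) = B(k−1)·f(k)/C(k) = (k - 1)/(2*k + 1); s_k = R·t_k = 2*3**k*(1 - k).
Check: Δs_k = 3**k*(-4*k - 2). ✓
Evaluate s at k=7 and k=0: -26244 and 2; difference -26246.

Σ = -26246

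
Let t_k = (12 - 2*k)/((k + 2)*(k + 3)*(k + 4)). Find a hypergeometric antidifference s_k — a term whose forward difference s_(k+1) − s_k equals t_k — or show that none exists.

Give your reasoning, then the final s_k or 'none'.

The ratio is (k - 5)*(k + 2)/((k - 6)*(k + 5)).
Take A(k)=k + 2, B(k)=k + 5, C(k)=k - 6.
Set up (k + 2)·f(k+1) − (k + 4)·f(k) − (k - 6) = 0.
Degrees (1,1,1) ⇒ d ≤ 2.
A polynomial solution: f(k) = -k*(k + 8)/3.
R(k) = B(k−1)·f(k)/C(k) = -k*(k + 4)*(k + 8)/(3*(k - 6)); s_k = R·t_k = 2*k*(k + 8)/(3*(k + 2)*(k + 3)).
Check: Δs_k = 2*(6 - k)/(k**3 + 9*k**2 + 26*k + 24). ✓

s_k = 2*k*(k + 8)/(3*(k + 2)*(k + 3))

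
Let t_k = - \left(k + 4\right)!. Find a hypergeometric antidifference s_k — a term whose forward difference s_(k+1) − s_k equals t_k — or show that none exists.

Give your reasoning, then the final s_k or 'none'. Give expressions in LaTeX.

t_(k+1)/t_k = k + 5.
Gosper form: A/B · C(k+1)/C(k) with A=k + 5, B=1, C=1.
Solve (k + 5)·f(k+1) − (1)·f(k) = 1.
Degrees (1,0,0) ⇒ d ≤ -1.
Bound -1 < 0, so the key equation has no polynomial solution.

not Gosper-summable; s_k does not exist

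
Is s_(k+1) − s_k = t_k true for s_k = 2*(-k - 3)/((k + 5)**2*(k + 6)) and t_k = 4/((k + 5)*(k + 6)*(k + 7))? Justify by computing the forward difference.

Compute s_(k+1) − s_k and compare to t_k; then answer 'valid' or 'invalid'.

s_(k+1) = 2*(-k - 4)/((k + 6)**2*(k + 7))
s_(k+1) − s_k = 4*(k**2 + 8*k + 13)/(k**5 + 29*k**4 + 335*k**3 + 1927*k**2 + 5520*k + 6300)
(s_(k+1) − s_k) − t_k = 4*(-3*k - 17)/(k**5 + 29*k**4 + 335*k**3 + 1927*k**2 + 5520*k + 6300)

Invalid: residual 4*(-3*k - 17)/(k**5 + 29*k**4 + 335*k**3 + 1927*k**2 + 5520*k + 6300) ≠ 0.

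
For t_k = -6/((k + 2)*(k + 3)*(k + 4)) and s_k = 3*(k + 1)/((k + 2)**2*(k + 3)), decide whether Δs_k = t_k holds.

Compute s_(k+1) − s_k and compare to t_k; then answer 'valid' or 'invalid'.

s_(k+1) = 3*(k + 2)/((k + 3)**2*(k + 4))
s_(k+1) − s_k = 3*(-(k + 1)*(k + 3)*(k + 4) + (k + 2)**3)/((k + 2)**2*(k + 3)**2*(k + 4))
(s_(k+1) − s_k) − t_k = 3*(3*k + 8)/(k**5 + 14*k**4 + 77*k**3 + 208*k**2 + 276*k + 144)

Invalid: residual 3*(3*k + 8)/(k**5 + 14*k**4 + 77*k**3 + 208*k**2 + 276*k + 144) ≠ 0.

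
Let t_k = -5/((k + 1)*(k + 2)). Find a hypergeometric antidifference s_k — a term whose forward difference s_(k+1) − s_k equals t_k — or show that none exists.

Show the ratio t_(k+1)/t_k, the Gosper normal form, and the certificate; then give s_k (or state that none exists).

s_k = -5*k/(k + 1)

Step 1: r(k) = (k + 1)/(k + 3).
Gosper form: A/B · C(k+1)/C(k) with A=k + 1, B=k + 3, C=1.
f must satisfy (k + 1)·f(k+1) − (k + 2)·f(k) = 1.
d = 1 from the (1,1,0) case.
Match coefficients ⇒ f(k) = k.
Then R = B(k−1)f/C = k*(k + 2), so s_k = R(k)·t_k = -5*k/(k + 1).
Check: Δs_k = -5/(k**2 + 3*k + 2). ✓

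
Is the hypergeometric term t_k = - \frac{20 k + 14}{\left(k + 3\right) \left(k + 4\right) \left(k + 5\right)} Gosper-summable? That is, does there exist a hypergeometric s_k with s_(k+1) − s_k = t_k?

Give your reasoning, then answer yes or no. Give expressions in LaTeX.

t_(k+1)/t_k = (k + 3)*(10*k + 17)/((k + 6)*(10*k + 7)).
Gosper form: A/B · C(k+1)/C(k) with A=k + 3, B=k + 6, C=k + 7/10.
Solve (k + 3)·f(k+1) − (k + 5)·f(k) = k + 7/10.
From deg A=1, deg B=1, deg C=1: d=2.
Match coefficients ⇒ f(k) = k*(37*k + 19)/240.
Certificate R = B(k−1)f/C = k*(k + 5)*(37*k + 19)/(24*(10*k + 7)) gives s_k = -k*(37*k + 19)/(12*(k + 3)*(k + 4)).
s_(k+1) − s_k = 2*(-10*k - 7)/(k**3 + 12*k**2 + 47*k + 60) = t_k.

Yes. s_k = - \frac{k \left(37 k + 19\right)}{12 \left(k + 3\right) \left(k + 4\right)}.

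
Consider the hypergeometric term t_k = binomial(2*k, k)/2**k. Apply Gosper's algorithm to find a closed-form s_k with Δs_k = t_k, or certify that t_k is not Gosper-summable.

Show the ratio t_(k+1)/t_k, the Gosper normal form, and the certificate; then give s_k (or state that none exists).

no hypergeometric antidifference exists

Ratio r(k) = (2*k + 1)/(k + 1).
Normal form (A,B,C) = (2*k + 1, k + 1, 1).
Set up (2*k + 1)·f(k+1) − (k)·f(k) − (1) = 0.
d = -1 from the (1,1,0) case.
deg f ≤ -1 is impossible — no certificate.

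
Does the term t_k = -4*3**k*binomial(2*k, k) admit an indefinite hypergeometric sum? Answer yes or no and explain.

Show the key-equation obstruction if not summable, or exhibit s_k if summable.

The ratio is 6*(2*k + 1)/(k + 1).
Gosper form: A/B · C(k+1)/C(k) with A=12*k + 6, B=k + 1, C=1.
Solve (12*k + 6)·f(k+1) − (k)·f(k) = 1.
From deg A=1, deg B=1, deg C=0: d=-1.
d = -1 < 0 ⇒ no nonzero polynomial f; not summable.

No — t_k has no hypergeometric antidifference.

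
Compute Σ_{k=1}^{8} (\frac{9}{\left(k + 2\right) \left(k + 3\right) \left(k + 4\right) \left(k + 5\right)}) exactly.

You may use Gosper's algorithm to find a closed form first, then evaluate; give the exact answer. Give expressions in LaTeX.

Σ = 69/1430

r(k) = (k + 2)/(k + 6) after simplifying.
Gosper form: A/B · C(k+1)/C(k) with A=k + 2, B=k + 6, C=1.
Set up (k + 2)·f(k+1) − (k + 5)·f(k) − (1) = 0.
Bound: deg f ≤ 3.
A polynomial solution: f(k) = k*(k**2 + 9*k + 26)/72.
Then R = B(k−1)f/C = k*(k + 5)*(k**2 + 9*k + 26)/72, so s_k = R(k)·t_k = k*(k**2 + 9*k + 26)/(8*(k + 2)*(k + 3)*(k + 4)).
Verify: 9/(k**4 + 14*k**3 + 71*k**2 + 154*k + 120) matches t_k.
Evaluate s at k=9 and k=1: 141/1144 and 3/40; difference 69/1430.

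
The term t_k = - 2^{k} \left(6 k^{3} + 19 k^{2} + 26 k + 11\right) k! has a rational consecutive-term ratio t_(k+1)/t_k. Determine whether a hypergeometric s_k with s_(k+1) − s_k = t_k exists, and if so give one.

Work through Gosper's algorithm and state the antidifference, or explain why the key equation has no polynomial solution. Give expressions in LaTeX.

s_k = - 2^{k} \left(3 k^{2} + 2 k + 1\right) k!

Step 1: r(k) = 2*(6*k**4 + 43*k**3 + 119*k**2 + 144*k + 62)/(6*k**3 + 19*k**2 + 26*k + 11).
Gosper form: A/B · C(k+1)/C(k) with A=2*k + 2, B=1, C=k**3 + 19*k**2/6 + 13*k/3 + 11/6.
f must satisfy (2*k + 2)·f(k+1) − (1)·f(k) = k**3 + 19*k**2/6 + 13*k/3 + 11/6.
Degrees (1,0,3) ⇒ d ≤ 2.
Coefficient equations give f(k) = (3*k**2 + 2*k + 1)/6.
Get s_k = R·t_k = -2**k*(3*k**2 + 2*k + 1)*factorial(k) with R(k) = B(k−1)f(k)/C(k) = (3*k**2 + 2*k + 1)/(6*k**3 + 19*k**2 + 26*k + 11).
Check: Δs_k = -2**k*(6*k**3 + 19*k**2 + 26*k + 11)*factorial(k). ✓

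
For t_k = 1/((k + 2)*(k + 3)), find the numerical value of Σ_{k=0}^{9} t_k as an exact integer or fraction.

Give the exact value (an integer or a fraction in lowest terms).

r(k) = (k + 2)/(k + 4) after simplifying.
Gosper form: A/B · C(k+1)/C(k) with A=k + 2, B=k + 4, C=1.
f must satisfy (k + 2)·f(k+1) − (k + 3)·f(k) = 1.
d = 1 from the (1,1,0) case.
Coefficient equations give f(k) = k/2.
Get s_k = R·t_k = k/(2*(k + 2)) with R(k) = B(k−1)f(k)/C(k) = k*(k + 3)/2.
s_(k+1) − s_k = 1/(k**2 + 5*k + 6) = t_k.
Sum = s_(10) − s_(0); s_(10) = 5/12, s_(0) = 0 ⇒ 5/12.

Σ = 5/12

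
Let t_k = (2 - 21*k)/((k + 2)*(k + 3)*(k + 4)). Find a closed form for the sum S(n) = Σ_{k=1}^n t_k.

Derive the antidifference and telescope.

Step 1: r(k) = (k + 2)*(21*k + 19)/((k + 5)*(21*k - 2)).
Gosper form: A/B · C(k+1)/C(k) with A=k + 2, B=k + 5, C=k - 2/21.
Set up (k + 2)·f(k+1) − (k + 4)·f(k) − (k - 2/21) = 0.
d = 2 from the (1,1,1) case.
Match coefficients ⇒ f(k) = k*(10*k - 13)/63.
Then R = B(k−1)f/C = k*(k + 4)*(10*k - 13)/(3*(21*k - 2)), so s_k = R(k)·t_k = k*(13 - 10*k)/(3*(k + 2)*(k + 3)).
Verify: (2 - 21*k)/(k**3 + 9*k**2 + 26*k + 24) matches t_k.
Evaluate: s_(n+1) = (-10*n**2 - 7*n + 3)/(3*(n**2 + 7*n + 12)); subtract s_(1) = 1/12 ⇒ S(n) = n*(-41*n - 35)/(12*(n**2 + 7*n + 12)).

S(n) = n*(-41*n - 35)/(12*(n**2 + 7*n + 12))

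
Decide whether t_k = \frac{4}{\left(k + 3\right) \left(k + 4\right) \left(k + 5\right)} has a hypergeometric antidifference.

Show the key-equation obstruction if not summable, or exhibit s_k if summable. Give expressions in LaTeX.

Yes. s_k = \frac{k \left(k + 7\right)}{6 \left(k + 3\right) \left(k + 4\right)}.

r(k) = (k + 3)/(k + 6) after simplifying.
Factor: A=k + 3; B=k + 6; C=1.
Need (k + 3)·f(k+1) − (k + 5)·f(k) = 1.
deg f ≤ 2 (via 1,1,0).
Solving with deg f ≤ 2: f(k) = k*(k + 7)/24.
R(k) = B(k−1)·f(k)/C(k) = k*(k + 5)*(k + 7)/24; s_k = R·t_k = k*(k + 7)/(6*(k + 3)*(k + 4)).
Δs = 4/(k**3 + 12*k**2 + 47*k + 60), as required.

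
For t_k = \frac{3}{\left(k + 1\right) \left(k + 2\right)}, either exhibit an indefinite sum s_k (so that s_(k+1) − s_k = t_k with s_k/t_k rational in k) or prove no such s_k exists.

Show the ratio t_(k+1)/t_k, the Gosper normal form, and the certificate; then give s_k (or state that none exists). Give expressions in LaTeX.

t_(k+1)/t_k = (k + 1)/(k + 3).
So A=k + 1 and B=k + 3, with C=1.
Solve (k + 1)·f(k+1) − (k + 2)·f(k) = 1.
Bound: deg f ≤ 1.
Coefficient equations give f(k) = k.
Certificate R = B(k−1)f/C = k*(k + 2) gives s_k = 3*k/(k + 1).
s_(k+1) − s_k = 3/(k**2 + 3*k + 2) = t_k.

s_k = \frac{3 k}{k + 1}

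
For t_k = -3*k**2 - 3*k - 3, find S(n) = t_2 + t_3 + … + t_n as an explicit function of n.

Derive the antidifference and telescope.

r(k) = (k + (k + 1)**2 + 2)/(k**2 + k + 1) after simplifying.
A = 1, B = 1, C = k**2 + k + 1.
Key eq: (1)·f(k+1) = (1)·f(k) + (k**2 + k + 1).
Degrees (0,0,2) ⇒ d ≤ 3.
Match coefficients ⇒ f(k) = k*(k**2 + 2)/3.
R(k) = B(k−1)·f(k)/C(k) = k*(k**2 + 2)/(3*(k**2 + k + 1)); s_k = R·t_k = k*(-k**2 - 2).
Verify: -3*k**2 - 3*k - 3 matches t_k.
Telescope: S(n) = s_(n+1) − s_(2) = -n**3 - 3*n**2 - 5*n - 3 − (-12) = -n**3 - 3*n**2 - 5*n + 9.

S(n) = -n**3 - 3*n**2 - 5*n + 9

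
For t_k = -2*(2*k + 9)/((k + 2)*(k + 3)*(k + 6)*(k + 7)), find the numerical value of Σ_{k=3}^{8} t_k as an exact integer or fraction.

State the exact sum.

Σ = -16/495

The ratio is (k + 2)*(k + 6)*(2*k + 11)/((k + 4)*(k + 8)*(2*k + 9)).
Normal form (A,B,C) = (k + 2, k + 8, k**3 + 27*k**2/2 + 121*k/2 + 90).
Solve (k + 2)·f(k+1) − (k + 7)·f(k) = k**3 + 27*k**2/2 + 121*k/2 + 90.
deg f ≤ 5 (via 1,1,3).
Solving with deg f ≤ 5: f(k) = k*(k + 3)*(k + 4)*(k + 5)*(k + 8)/24.
Then R = B(k−1)f/C = k*(k + 3)*(k + 7)*(k + 8)/(12*(2*k + 9)), so s_k = R(k)·t_k = k*(-k - 8)/(6*(k**2 + 8*k + 12)).
Verify: 2*(-2*k - 9)/(k**4 + 18*k**3 + 113*k**2 + 288*k + 252) matches t_k.
Telescoping: Σ = s_(9) − s_(3) = -17/110 − (-11/90) = -16/495.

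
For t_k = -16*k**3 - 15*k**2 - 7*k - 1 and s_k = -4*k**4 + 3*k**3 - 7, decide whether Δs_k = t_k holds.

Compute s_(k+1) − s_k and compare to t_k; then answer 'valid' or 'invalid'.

s_(k+1) = -4*(k + 1)**4 + 3*(k + 1)**3 - 7
s_(k+1) − s_k = -16*k**3 - 15*k**2 - 7*k - 1
(s_(k+1) − s_k) − t_k = 0

valid (s_(k+1) − s_k reduces to t_k)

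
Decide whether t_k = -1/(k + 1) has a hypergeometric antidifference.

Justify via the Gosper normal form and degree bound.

No — t_k has no hypergeometric antidifference.

Step 1: r(k) = (k + 1)/(k + 2).
Factor: A=k + 1; B=k + 2; C=1.
Set up (k + 1)·f(k+1) − (k + 1)·f(k) − (1) = 0.
Degrees (1,1,0) ⇒ d ≤ 0.
Generic f = c0 gives residual -1; -1 = 0 cannot hold, so t_k is not Gosper-summable.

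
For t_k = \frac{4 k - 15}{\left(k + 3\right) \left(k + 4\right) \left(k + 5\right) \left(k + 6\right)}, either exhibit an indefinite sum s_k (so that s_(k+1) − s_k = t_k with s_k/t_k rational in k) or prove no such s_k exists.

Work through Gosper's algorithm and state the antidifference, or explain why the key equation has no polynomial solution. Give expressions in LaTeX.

The ratio is (k + 3)*(4*k - 11)/((k + 7)*(4*k - 15)).
A = k + 3, B = k + 7, C = k - 15/4.
Need (k + 3)·f(k+1) − (k + 6)·f(k) = k - 15/4.
Bound: deg f ≤ 3.
Solving with deg f ≤ 3: f(k) = -k*(k**2 + 12*k + 87)/80.
Then R = B(k−1)f/C = -k*(k + 6)*(k**2 + 12*k + 87)/(20*(4*k - 15)), so s_k = R(k)·t_k = k*(-k**2 - 12*k - 87)/(20*(k + 3)*(k + 4)*(k + 5)).
Check: Δs_k = (4*k - 15)/(k**4 + 18*k**3 + 119*k**2 + 342*k + 360). ✓

s_k = \frac{k \left(- k^{2} - 12 k - 87\right)}{20 \left(k + 3\right) \left(k + 4\right) \left(k + 5\right)}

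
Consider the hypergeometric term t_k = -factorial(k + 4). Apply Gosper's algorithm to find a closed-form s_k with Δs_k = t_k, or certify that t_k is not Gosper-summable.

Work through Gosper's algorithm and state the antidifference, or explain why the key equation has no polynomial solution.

The ratio is k + 5.
Normal form (A,B,C) = (k + 5, 1, 1).
Key eq: (k + 5)·f(k+1) = (1)·f(k) + (1).
d = -1 from the (1,0,0) case.
deg f ≤ -1 is impossible — no certificate.

none — t_k is not Gosper-summable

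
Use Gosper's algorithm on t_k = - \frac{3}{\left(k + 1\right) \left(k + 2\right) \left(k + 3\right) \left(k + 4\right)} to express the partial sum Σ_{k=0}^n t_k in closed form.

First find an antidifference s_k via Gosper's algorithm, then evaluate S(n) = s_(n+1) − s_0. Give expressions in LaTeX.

Compute t_(k+1)/t_k: get (k + 1)/(k + 5).
Take A(k)=k + 1, B(k)=k + 5, C(k)=1.
Need (k + 1)·f(k+1) − (k + 4)·f(k) = 1.
From deg A=1, deg B=1, deg C=0: d=3.
Coefficient equations give f(k) = k*(k**2 + 6*k + 11)/18.
Get s_k = R·t_k = k*(-k**2 - 6*k - 11)/(6*(k + 1)*(k + 2)*(k + 3)) with R(k) = B(k−1)f(k)/C(k) = k*(k + 4)*(k**2 + 6*k + 11)/18.
Verify: -3/(k**4 + 10*k**3 + 35*k**2 + 50*k + 24) matches t_k.
Evaluate: s_(n+1) = (-n**3 - 9*n**2 - 26*n - 18)/(6*(n**3 + 9*n**2 + 26*n + 24)); subtract s_(0) = 0 ⇒ S(n) = (-n**3 - 9*n**2 - 26*n - 18)/(6*(n**3 + 9*n**2 + 26*n + 24)).

S(n) = \frac{- n^{3} - 9 n^{2} - 26 n - 18}{6 \left(n^{3} + 9 n^{2} + 26 n + 24\right)}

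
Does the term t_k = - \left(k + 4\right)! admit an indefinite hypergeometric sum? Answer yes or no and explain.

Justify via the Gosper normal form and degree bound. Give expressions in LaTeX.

t_(k+1)/t_k = k + 5.
Normal form (A,B,C) = (k + 5, 1, 1).
f must satisfy (k + 5)·f(k+1) − (1)·f(k) = 1.
From deg A=1, deg B=0, deg C=0: d=-1.
deg f ≤ -1 is impossible — no certificate.

No — t_k has no hypergeometric antidifference.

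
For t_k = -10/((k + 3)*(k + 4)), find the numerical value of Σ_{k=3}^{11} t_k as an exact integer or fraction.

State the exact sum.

Σ = -1

Compute t_(k+1)/t_k: get (k + 3)/(k + 5).
Factor: A=k + 3; B=k + 5; C=1.
Key eq: (k + 3)·f(k+1) = (k + 4)·f(k) + (1).
Bound: deg f ≤ 1.
A polynomial solution: f(k) = k/3.
R(k) = B(k−1)·f(k)/C(k) = k*(k + 4)/3; s_k = R·t_k = -10*k/(3*k + 9).
Verify: -10/(k**2 + 7*k + 12) matches t_k.
Evaluate s at k=12 and k=3: -8/3 and -5/3; difference -1.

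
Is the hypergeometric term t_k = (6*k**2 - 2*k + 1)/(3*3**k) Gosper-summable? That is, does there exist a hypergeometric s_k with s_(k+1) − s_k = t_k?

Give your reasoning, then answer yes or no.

Step 1: r(k) = (6*k**2 + 10*k + 5)/(3*(6*k**2 - 2*k + 1)).
A = 1/3, B = 1, C = k**2 - k/3 + 1/6.
Key eq: (1/3)·f(k+1) = (1)·f(k) + (k**2 - k/3 + 1/6).
deg f ≤ 2 (via 0,0,2).
Solve for f: f(k) = -(3*k**2 + 2*k + 3)/2 (degree 2 ≤ 2).
Get s_k = R·t_k = (-3*k**2 - 2*k - 3)/3**k with R(k) = B(k−1)f(k)/C(k) = -3*(3*k**2 + 2*k + 3)/(6*k**2 - 2*k + 1).
s_(k+1) − s_k = (6*k**2 - 2*k + 1)/(3*3**k) = t_k.

Yes. s_k = (-3*k**2 - 2*k - 3)/3**k.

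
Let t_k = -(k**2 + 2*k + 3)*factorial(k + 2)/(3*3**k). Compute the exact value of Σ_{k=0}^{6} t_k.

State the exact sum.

Σ = -35786/27

Step 1: r(k) = (k + 3)*(2*k + (k + 1)**2 + 5)/(3*(k**2 + 2*k + 3)).
Gosper form: A/B · C(k+1)/C(k) with A=k/3 + 1, B=1, C=k**2 + 2*k + 3.
Key eq: (k/3 + 1)·f(k+1) = (1)·f(k) + (k**2 + 2*k + 3).
d = 1 from the (1,0,2) case.
Match coefficients ⇒ f(k) = 3*(k + 1).
Certificate R = B(k−1)f/C = 3*(k + 1)/(k**2 + 2*k + 3) gives s_k = -(k + 1)*factorial(k + 2)/3**k.
Δs = -(k**2 + 2*k + 3)*factorial(k + 2)/(3*3**k), as required.
Telescoping: Σ = s_(7) − s_(0) = -35840/27 − (-2) = -35786/27.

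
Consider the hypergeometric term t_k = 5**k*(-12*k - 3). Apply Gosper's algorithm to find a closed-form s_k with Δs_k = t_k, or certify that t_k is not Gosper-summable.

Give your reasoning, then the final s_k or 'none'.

s_k = 3*5**k*(1 - k)

The ratio is 5*(4*k + 5)/(4*k + 1).
Factor: A=5; B=1; C=k + 1/4.
Set up (5)·f(k+1) − (1)·f(k) − (k + 1/4) = 0.
Degrees (0,0,1) ⇒ d ≤ 1.
Coefficient equations give f(k) = (k - 1)/4.
Certificate R = B(k−1)f/C = (k - 1)/(4*k + 1) gives s_k = 3*5**k*(1 - k).
Δs = 5**k*(-12*k - 3), as required.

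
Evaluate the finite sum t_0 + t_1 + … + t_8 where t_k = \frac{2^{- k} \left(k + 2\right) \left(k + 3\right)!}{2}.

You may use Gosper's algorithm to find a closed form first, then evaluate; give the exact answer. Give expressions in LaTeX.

Σ = 935544

Step 1: r(k) = (k + 3)*(k + 4)/(2*(k + 2)).
Gosper form: A/B · C(k+1)/C(k) with A=k/2 + 2, B=1, C=k + 2.
Key eq: (k/2 + 2)·f(k+1) = (1)·f(k) + (k + 2).
Degrees (1,0,1) ⇒ d ≤ 0.
Solve for f: f(k) = 2 (degree 0 ≤ 0).
Get s_k = R·t_k = factorial(k + 3)/2**k with R(k) = B(k−1)f(k)/C(k) = 2/(k + 2).
s_(k+1) − s_k = (k + 2)*factorial(k + 3)/(2*2**k) = t_k.
Evaluate s at k=9 and k=0: 935550 and 6; difference 935544.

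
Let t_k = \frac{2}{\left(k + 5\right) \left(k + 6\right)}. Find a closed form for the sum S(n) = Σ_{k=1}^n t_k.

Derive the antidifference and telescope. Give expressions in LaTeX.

S(n) = \frac{n}{3 \left(n + 6\right)}

Compute t_(k+1)/t_k: get (k + 5)/(k + 7).
So A=k + 5 and B=k + 7, with C=1.
Key eq: (k + 5)·f(k+1) = (k + 6)·f(k) + (1).
deg f ≤ 1 (via 1,1,0).
A polynomial solution: f(k) = k/5.
Then R = B(k−1)f/C = k*(k + 6)/5, so s_k = R(k)·t_k = 2*k/(5*(k + 5)).
s_(k+1) − s_k = 2/(k**2 + 11*k + 30) = t_k.
s_(n+1) = 2*(n + 1)/(5*(n + 6)) and s_(1) = 1/15, so S(n) = n/(3*(n + 6)).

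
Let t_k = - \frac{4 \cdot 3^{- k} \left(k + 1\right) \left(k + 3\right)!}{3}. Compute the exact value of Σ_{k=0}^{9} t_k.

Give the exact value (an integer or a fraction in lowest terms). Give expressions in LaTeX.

Σ = -102496568/243

Compute t_(k+1)/t_k: get (k + 2)*(k + 4)/(3*(k + 1)).
Factor: A=k/3 + 4/3; B=1; C=k + 1.
Need (k/3 + 4/3)·f(k+1) − (1)·f(k) = k + 1.
d = 0 from the (1,0,1) case.
Solving with deg f ≤ 0: f(k) = 3.
So s_k = (B(k−1)f/C)·t_k = (3/(k + 1))·t_k = -4*factorial(k + 3)/3**k.
Verify: -4*(k + 1)*factorial(k + 3)/(3*3**k) matches t_k.
Evaluate s at k=10 and k=0: -102502400/243 and -24; difference -102496568/243.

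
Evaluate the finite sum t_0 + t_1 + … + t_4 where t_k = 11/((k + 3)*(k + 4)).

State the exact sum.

Ratio r(k) = (k + 3)/(k + 5).
So A=k + 3 and B=k + 5, with C=1.
Solve (k + 3)·f(k+1) − (k + 4)·f(k) = 1.
d = 1 from the (1,1,0) case.
Coefficient equations give f(k) = k/3.
Get s_k = R·t_k = 11*k/(3*(k + 3)) with R(k) = B(k−1)f(k)/C(k) = k*(k + 4)/3.
Δs = 11/(k**2 + 7*k + 12), as required.
Evaluate s at k=5 and k=0: 55/24 and 0; difference 55/24.

Σ = 55/24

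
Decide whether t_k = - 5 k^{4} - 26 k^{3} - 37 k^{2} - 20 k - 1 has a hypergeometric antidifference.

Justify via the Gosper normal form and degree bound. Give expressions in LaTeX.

Step 1: r(k) = (5*k**4 + 46*k**3 + 145*k**2 + 192*k + 89)/(5*k**4 + 26*k**3 + 37*k**2 + 20*k + 1).
So A=1 and B=1, with C=k**4 + 26*k**3/5 + 37*k**2/5 + 4*k + 1/5.
Need (1)·f(k+1) − (1)·f(k) = k**4 + 26*k**3/5 + 37*k**2/5 + 4*k + 1/5.
Bound: deg f ≤ 5.
Match coefficients ⇒ f(k) = k*(k**4 + 4*k**3 + k**2 - 2*k - 3)/5.
Then R = B(k−1)f/C = k*(k**4 + 4*k**3 + k**2 - 2*k - 3)/(5*k**4 + 26*k**3 + 37*k**2 + 20*k + 1), so s_k = R(k)·t_k = k*(-k**4 - 4*k**3 - k**2 + 2*k + 3).
Check: Δs_k = -5*k**4 - 26*k**3 - 37*k**2 - 20*k - 1. ✓

Yes. s_k = k \left(- k^{4} - 4 k^{3} - k^{2} + 2 k + 3\right).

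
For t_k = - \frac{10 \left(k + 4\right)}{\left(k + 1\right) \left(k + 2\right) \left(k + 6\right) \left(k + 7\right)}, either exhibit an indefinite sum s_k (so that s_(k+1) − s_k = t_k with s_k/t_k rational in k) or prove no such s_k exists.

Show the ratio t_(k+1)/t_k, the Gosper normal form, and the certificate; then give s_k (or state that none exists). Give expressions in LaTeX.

r(k) = (k + 1)*(k + 5)*(k + 6)/((k + 3)*(k + 4)*(k + 8)) after simplifying.
So A=k + 1 and B=k + 8, with C=k**4 + 16*k**3 + 95*k**2 + 248*k + 240.
Need (k + 1)·f(k+1) − (k + 7)·f(k) = k**4 + 16*k**3 + 95*k**2 + 248*k + 240.
Degrees (1,1,4) ⇒ d ≤ 6.
A polynomial solution: f(k) = k*(k + 2)*(k + 3)*(k + 4)*(k + 5)*(k + 7)/12.
Get s_k = R·t_k = 5*k*(-k - 7)/(6*(k**2 + 7*k + 6)) with R(k) = B(k−1)f(k)/C(k) = k*(k + 2)*(k + 7)**2/(12*(k + 4)).
Verify: 10*(-k - 4)/(k**4 + 16*k**3 + 83*k**2 + 152*k + 84) matches t_k.

s_k = \frac{5 k \left(- k - 7\right)}{6 \left(k^{2} + 7 k + 6\right)}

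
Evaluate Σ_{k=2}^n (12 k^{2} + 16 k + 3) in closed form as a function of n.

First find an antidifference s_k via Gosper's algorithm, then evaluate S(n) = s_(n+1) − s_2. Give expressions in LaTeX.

Step 1: r(k) = (12*k**2 + 40*k + 31)/(12*k**2 + 16*k + 3).
So A=1 and B=1, with C=k**2 + 4*k/3 + 1/4.
Key eq: (1)·f(k+1) = (1)·f(k) + (k**2 + 4*k/3 + 1/4).
Degrees (0,0,2) ⇒ d ≤ 3.
Match coefficients ⇒ f(k) = k*(4*k**2 + 2*k - 3)/12.
So s_k = (B(k−1)f/C)·t_k = (k*(4*k**2 + 2*k - 3)/(12*k**2 + 16*k + 3))·t_k = k*(4*k**2 + 2*k - 3).
Verify: 12*k**2 + 16*k + 3 matches t_k.
s_(n+1) = 4*n**3 + 14*n**2 + 13*n + 3 and s_(2) = 34, so S(n) = 4*n**3 + 14*n**2 + 13*n - 31.

S(n) = 4 n^{3} + 14 n^{2} + 13 n - 31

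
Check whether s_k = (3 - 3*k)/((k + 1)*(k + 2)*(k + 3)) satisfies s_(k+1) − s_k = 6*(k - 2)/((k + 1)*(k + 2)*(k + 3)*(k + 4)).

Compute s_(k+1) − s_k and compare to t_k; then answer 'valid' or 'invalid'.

s_(k+1) = -3*k/((k + 2)*(k + 3)*(k + 4))
s_(k+1) − s_k = 6*(k - 2)/(k**4 + 10*k**3 + 35*k**2 + 50*k + 24)
(s_(k+1) − s_k) − t_k = 0

valid; difference matches t_k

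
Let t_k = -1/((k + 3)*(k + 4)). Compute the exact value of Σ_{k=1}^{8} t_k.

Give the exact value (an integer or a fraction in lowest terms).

The ratio is (k + 3)/(k + 5).
Take A(k)=k + 3, B(k)=k + 5, C(k)=1.
Set up (k + 3)·f(k+1) − (k + 4)·f(k) − (1) = 0.
From deg A=1, deg B=1, deg C=0: d=1.
Match coefficients ⇒ f(k) = k/3.
Get s_k = R·t_k = -k/(3*k + 9) with R(k) = B(k−1)f(k)/C(k) = k*(k + 4)/3.
Δs = -1/(k**2 + 7*k + 12), as required.
Evaluate s at k=9 and k=1: -1/4 and -1/12; difference -1/6.

Σ = -1/6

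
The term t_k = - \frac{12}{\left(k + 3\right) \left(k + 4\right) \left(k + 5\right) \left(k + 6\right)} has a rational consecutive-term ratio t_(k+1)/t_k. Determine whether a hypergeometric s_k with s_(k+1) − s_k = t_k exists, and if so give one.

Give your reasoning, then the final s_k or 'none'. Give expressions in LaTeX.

s_k = \frac{k \left(- k^{2} - 12 k - 47\right)}{15 \left(k + 3\right) \left(k + 4\right) \left(k + 5\right)}

Ratio r(k) = (k + 3)/(k + 7).
Gosper form: A/B · C(k+1)/C(k) with A=k + 3, B=k + 7, C=1.
Key eq: (k + 3)·f(k+1) = (k + 6)·f(k) + (1).
From deg A=1, deg B=1, deg C=0: d=3.
A polynomial solution: f(k) = k*(k**2 + 12*k + 47)/180.
Get s_k = R·t_k = k*(-k**2 - 12*k - 47)/(15*(k + 3)*(k + 4)*(k + 5)) with R(k) = B(k−1)f(k)/C(k) = k*(k + 6)*(k**2 + 12*k + 47)/180.
Δs = -12/(k**4 + 18*k**3 + 119*k**2 + 342*k + 360), as required.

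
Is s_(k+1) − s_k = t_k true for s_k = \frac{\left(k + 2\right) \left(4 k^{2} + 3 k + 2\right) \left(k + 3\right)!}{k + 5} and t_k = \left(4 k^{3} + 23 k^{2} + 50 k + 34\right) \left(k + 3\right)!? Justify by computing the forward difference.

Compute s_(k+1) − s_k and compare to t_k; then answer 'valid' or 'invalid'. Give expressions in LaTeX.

Invalid: residual - \frac{3 \left(4 k^{4} + 43 k^{3} + 161 k^{2} + 281 k + 168\right) \left(k + 3\right)!}{\left(k + 5\right) \left(k + 6\right)} ≠ 0.

s_(k+1) = (k + 3)*(4*k**2 + 11*k + 9)*factorial(k + 4)/(k + 6)
s_(k+1) − s_k = (4*k**5 + 55*k**4 + 294*k**3 + 791*k**2 + 1031*k + 516)*factorial(k + 3)/((k + 5)*(k + 6))
(s_(k+1) − s_k) − t_k = -3*(4*k**4 + 43*k**3 + 161*k**2 + 281*k + 168)*factorial(k + 3)/((k + 5)*(k + 6))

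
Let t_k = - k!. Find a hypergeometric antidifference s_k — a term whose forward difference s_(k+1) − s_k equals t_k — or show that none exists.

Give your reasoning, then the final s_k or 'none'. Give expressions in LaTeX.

The ratio is k + 1.
Gosper form: A/B · C(k+1)/C(k) with A=k + 1, B=1, C=1.
Solve (k + 1)·f(k+1) − (1)·f(k) = 1.
d = -1 from the (1,0,0) case.
Bound -1 < 0, so the key equation has no polynomial solution.

none (Gosper's algorithm certifies no s_k)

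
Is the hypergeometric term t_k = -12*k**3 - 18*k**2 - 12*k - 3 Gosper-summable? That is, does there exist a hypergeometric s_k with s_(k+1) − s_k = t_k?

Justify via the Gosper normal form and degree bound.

Yes. s_k = -3*k**4.

Ratio r(k) = (4*k**3 + 18*k**2 + 28*k + 15)/(4*k**3 + 6*k**2 + 4*k + 1).
Take A(k)=1, B(k)=1, C(k)=k**3 + 3*k**2/2 + k + 1/4.
Need (1)·f(k+1) − (1)·f(k) = k**3 + 3*k**2/2 + k + 1/4.
From deg A=0, deg B=0, deg C=3: d=4.
Match coefficients ⇒ f(k) = k**4/4.
Certificate R = B(k−1)f/C = k**4/((2*k + 1)*(2*k**2 + 2*k + 1)) gives s_k = -3*k**4.
s_(k+1) − s_k = 3*k**4 - 3*(k + 1)**4 = t_k.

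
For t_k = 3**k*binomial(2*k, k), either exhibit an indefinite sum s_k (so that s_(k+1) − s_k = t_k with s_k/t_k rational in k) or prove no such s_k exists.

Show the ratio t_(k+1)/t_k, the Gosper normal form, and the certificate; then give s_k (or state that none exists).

Step 1: r(k) = 6*(2*k + 1)/(k + 1).
Gosper form: A/B · C(k+1)/C(k) with A=12*k + 6, B=k + 1, C=1.
Solve (12*k + 6)·f(k+1) − (k)·f(k) = 1.
Degrees (1,1,0) ⇒ d ≤ -1.
Negative degree bound (-1): no f exists, t_k not Gosper-summable.

none — t_k is not Gosper-summable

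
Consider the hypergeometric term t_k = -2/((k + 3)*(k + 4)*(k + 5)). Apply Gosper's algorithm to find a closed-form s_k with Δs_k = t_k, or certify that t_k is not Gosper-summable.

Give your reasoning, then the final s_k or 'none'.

The ratio is (k + 3)/(k + 6).
Factor: A=k + 3; B=k + 6; C=1.
Key eq: (k + 3)·f(k+1) = (k + 5)·f(k) + (1).
From deg A=1, deg B=1, deg C=0: d=2.
Solve for f: f(k) = k*(k + 7)/24 (degree 2 ≤ 2).
R(k) = B(k−1)·f(k)/C(k) = k*(k + 5)*(k + 7)/24; s_k = R·t_k = k*(-k - 7)/(12*(k + 3)*(k + 4)).
s_(k+1) − s_k = -2/(k**3 + 12*k**2 + 47*k + 60) = t_k.

s_k = k*(-k - 7)/(12*(k + 3)*(k + 4))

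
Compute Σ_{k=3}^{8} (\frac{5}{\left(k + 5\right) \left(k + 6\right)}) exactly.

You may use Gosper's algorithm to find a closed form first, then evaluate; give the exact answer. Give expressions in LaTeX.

Σ = 15/56

The ratio is (k + 5)/(k + 7).
Factor: A=k + 5; B=k + 7; C=1.
f must satisfy (k + 5)·f(k+1) − (k + 6)·f(k) = 1.
Bound: deg f ≤ 1.
A polynomial solution: f(k) = k/5.
So s_k = (B(k−1)f/C)·t_k = (k*(k + 6)/5)·t_k = k/(k + 5).
s_(k+1) − s_k = 5/(k**2 + 11*k + 30) = t_k.
Telescoping: Σ = s_(9) − s_(3) = 9/14 − (3/8) = 15/56.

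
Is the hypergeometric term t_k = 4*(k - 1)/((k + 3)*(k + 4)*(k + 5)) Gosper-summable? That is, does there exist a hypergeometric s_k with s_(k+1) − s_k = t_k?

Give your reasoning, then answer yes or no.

Yes. s_k = k*(k - 5)/(3*(k + 3)*(k + 4)).

The ratio is k*(k + 3)/((k - 1)*(k + 6)).
Normal form (A,B,C) = (k + 3, k + 6, k - 1).
Set up (k + 3)·f(k+1) − (k + 5)·f(k) − (k - 1) = 0.
Degrees (1,1,1) ⇒ d ≤ 2.
Solve for f: f(k) = k*(k - 5)/12 (degree 2 ≤ 2).
Certificate R = B(k−1)f/C = k*(k - 5)*(k + 5)/(12*(k - 1)) gives s_k = k*(k - 5)/(3*(k + 3)*(k + 4)).
Verify: 4*(k - 1)/(k**3 + 12*k**2 + 47*k + 60) matches t_k.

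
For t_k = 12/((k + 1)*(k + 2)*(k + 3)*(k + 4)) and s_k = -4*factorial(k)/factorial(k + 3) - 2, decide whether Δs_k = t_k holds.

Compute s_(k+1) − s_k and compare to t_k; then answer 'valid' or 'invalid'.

valid (s_(k+1) − s_k reduces to t_k)

s_(k+1) = -4*factorial(k + 1)/factorial(k + 4) - 2
s_(k+1) − s_k = 12/((k + 1)*(k + 2)*(k + 3)*(k + 4))
(s_(k+1) − s_k) − t_k = 0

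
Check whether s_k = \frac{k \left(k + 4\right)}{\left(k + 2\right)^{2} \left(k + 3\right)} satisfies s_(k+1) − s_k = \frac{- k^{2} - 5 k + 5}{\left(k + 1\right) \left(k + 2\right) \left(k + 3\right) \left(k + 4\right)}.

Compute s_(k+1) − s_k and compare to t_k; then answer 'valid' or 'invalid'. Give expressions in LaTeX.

s_(k+1) = (k + 1)*(k + 5)/((k + 3)**2*(k + 4))
s_(k+1) − s_k = (-k*(k + 3)*(k + 4)**2 + (k + 1)*(k + 2)**2*(k + 5))/((k + 2)**2*(k + 3)**2*(k + 4))
(s_(k+1) − s_k) − t_k = (2*k**3 + 15*k**2 + 21*k - 10)/(k**6 + 15*k**5 + 91*k**4 + 285*k**3 + 484*k**2 + 420*k + 144)

Invalid: residual \frac{2 k^{3} + 15 k^{2} + 21 k - 10}{k^{6} + 15 k^{5} + 91 k^{4} + 285 k^{3} + 484 k^{2} + 420 k + 144} ≠ 0.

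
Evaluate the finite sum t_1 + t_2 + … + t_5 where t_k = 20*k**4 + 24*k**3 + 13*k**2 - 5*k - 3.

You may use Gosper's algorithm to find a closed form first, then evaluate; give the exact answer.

Compute t_(k+1)/t_k: get (20*k**4 + 104*k**3 + 205*k**2 + 173*k + 49)/(20*k**4 + 24*k**3 + 13*k**2 - 5*k - 3).
Normal form (A,B,C) = (1, 1, k**4 + 6*k**3/5 + 13*k**2/20 - k/4 - 3/20).
Need (1)·f(k+1) − (1)·f(k) = k**4 + 6*k**3/5 + 13*k**2/20 - k/4 - 3/20.
deg f ≤ 5 (via 0,0,4).
Solving with deg f ≤ 5: f(k) = k*(4*k**4 - 4*k**3 - k**2 - 3*k + 1)/20.
Then R = B(k−1)f/C = k*(4*k**4 - 4*k**3 - k**2 - 3*k + 1)/(20*k**4 + 24*k**3 + 13*k**2 - 5*k - 3), so s_k = R(k)·t_k = k*(4*k**4 - 4*k**3 - k**2 - 3*k + 1).
Δs = 20*k**4 + 24*k**3 + 13*k**2 - 5*k - 3, as required.
Telescoping: Σ = s_(6) − s_(1) = 25602 − (-3) = 25605.

Σ = 25605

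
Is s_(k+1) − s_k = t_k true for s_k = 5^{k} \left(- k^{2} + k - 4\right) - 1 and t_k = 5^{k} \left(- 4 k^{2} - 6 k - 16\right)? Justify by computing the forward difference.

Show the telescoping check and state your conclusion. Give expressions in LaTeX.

s_(k+1) = 5**(k + 1)*(k - (k + 1)**2 - 3) - 1
s_(k+1) − s_k = 5**k*(-4*k**2 - 6*k - 16)
(s_(k+1) − s_k) − t_k = 0

valid (s_(k+1) − s_k reduces to t_k)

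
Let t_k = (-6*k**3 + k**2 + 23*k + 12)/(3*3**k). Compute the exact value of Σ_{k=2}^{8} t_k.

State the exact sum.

Step 1: r(k) = (6*k**3 + 17*k**2 - 7*k - 30)/(3*(6*k**3 - k**2 - 23*k - 12)).
So A=1/3 and B=1, with C=k**3 - k**2/6 - 23*k/6 - 2.
Need (1/3)·f(k+1) − (1)·f(k) = k**3 - k**2/6 - 23*k/6 - 2.
From deg A=0, deg B=0, deg C=3: d=3.
A polynomial solution: f(k) = -(k - 1)*(k + 1)*(3*k + 4)/2.
Then R = B(k−1)f/C = -3*(k - 1)*(k + 1)*(3*k + 4)/((2*k + 3)*(3*k**2 - 5*k - 4)), so s_k = R(k)·t_k = (3*k**3 + 4*k**2 - 3*k - 4)/3**k.
Verify: (-6*k**3 + k**2 + 23*k + 12)/(3*3**k) matches t_k.
Sum = s_(9) − s_(2); s_(9) = 2480/19683, s_(2) = 10/3 ⇒ -63130/19683.

Σ = -63130/19683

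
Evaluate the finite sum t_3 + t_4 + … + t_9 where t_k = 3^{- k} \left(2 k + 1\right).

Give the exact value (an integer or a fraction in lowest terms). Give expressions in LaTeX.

t_(k+1)/t_k = (2*k + 3)/(3*(2*k + 1)).
A = 1/3, B = 1, C = k + 1/2.
Need (1/3)·f(k+1) − (1)·f(k) = k + 1/2.
d = 1 from the (0,0,1) case.
Solve for f: f(k) = -3*(k + 1)/2 (degree 1 ≤ 1).
Then R = B(k−1)f/C = -3*(k + 1)/(2*k + 1), so s_k = R(k)·t_k = 3**(1 - k)*(-k - 1).
Verify: (2*k + 1)/3**k matches t_k.
Σ_(k=3)^(9) t_k = s_(10) − s_(3) = -11/19683 − (-4/9) = 8737/19683.

Σ = 8737/19683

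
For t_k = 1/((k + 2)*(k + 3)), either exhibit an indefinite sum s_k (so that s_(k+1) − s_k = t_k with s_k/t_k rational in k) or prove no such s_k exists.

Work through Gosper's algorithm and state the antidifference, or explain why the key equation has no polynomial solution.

s_k = k/(2*(k + 2))

Ratio r(k) = (k + 2)/(k + 4).
Take A(k)=k + 2, B(k)=k + 4, C(k)=1.
f must satisfy (k + 2)·f(k+1) − (k + 3)·f(k) = 1.
Degrees (1,1,0) ⇒ d ≤ 1.
Solving with deg f ≤ 1: f(k) = k/2.
Certificate R = B(k−1)f/C = k*(k + 3)/2 gives s_k = k/(2*(k + 2)).
Check: Δs_k = 1/(k**2 + 5*k + 6). ✓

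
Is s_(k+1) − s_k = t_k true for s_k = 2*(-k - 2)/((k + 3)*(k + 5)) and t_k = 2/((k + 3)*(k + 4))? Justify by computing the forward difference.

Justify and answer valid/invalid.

Invalid: residual 6*(-2*k - 9)/(k**4 + 18*k**3 + 119*k**2 + 342*k + 360) ≠ 0.

s_(k+1) = 2*(-k - 3)/((k + 4)*(k + 6))
s_(k+1) − s_k = 2*(k**2 + 5*k + 3)/(k**4 + 18*k**3 + 119*k**2 + 342*k + 360)
(s_(k+1) − s_k) − t_k = 6*(-2*k - 9)/(k**4 + 18*k**3 + 119*k**2 + 342*k + 360)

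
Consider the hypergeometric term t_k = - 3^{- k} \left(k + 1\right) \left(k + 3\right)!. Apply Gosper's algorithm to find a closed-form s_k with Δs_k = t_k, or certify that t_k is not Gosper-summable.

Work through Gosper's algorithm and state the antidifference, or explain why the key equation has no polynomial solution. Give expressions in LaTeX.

Compute t_(k+1)/t_k: get (k + 2)*(k + 4)/(3*(k + 1)).
Gosper form: A/B · C(k+1)/C(k) with A=k/3 + 4/3, B=1, C=k + 1.
Need (k/3 + 4/3)·f(k+1) − (1)·f(k) = k + 1.
Degrees (1,0,1) ⇒ d ≤ 0.
Solve for f: f(k) = 3 (degree 0 ≤ 0).
So s_k = (B(k−1)f/C)·t_k = (3/(k + 1))·t_k = -3**(1 - k)*factorial(k + 3).
Δs = -(k + 1)*factorial(k + 3)/3**k, as required.

s_k = - 3^{1 - k} \left(k + 3\right)!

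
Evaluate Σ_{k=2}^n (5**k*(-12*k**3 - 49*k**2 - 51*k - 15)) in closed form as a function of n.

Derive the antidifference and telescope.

The ratio is 5*(12*k**3 + 85*k**2 + 185*k + 127)/(12*k**3 + 49*k**2 + 51*k + 15).
Take A(k)=5, B(k)=1, C(k)=k**3 + 49*k**2/12 + 17*k/4 + 5/4.
f must satisfy (5)·f(k+1) − (1)·f(k) = k**3 + 49*k**2/12 + 17*k/4 + 5/4.
deg f ≤ 3 (via 0,0,3).
Coefficient equations give f(k) = k*(3*k**2 + k - 1)/12.
R(k) = B(k−1)·f(k)/C(k) = k*(3*k**2 + k - 1)/(12*k**3 + 49*k**2 + 51*k + 15); s_k = R·t_k = 5**k*k*(-3*k**2 - k + 1).
Δs = 5**k*(-12*k**3 - 49*k**2 - 51*k - 15), as required.
Evaluate: s_(n+1) = 5**(n + 1)*(-3*n**3 - 10*n**2 - 10*n - 3); subtract s_(2) = -650 ⇒ S(n) = -15*5**n*n**3 - 50*5**n*n**2 - 50*5**n*n - 15*5**n + 650.

S(n) = -15*5**n*n**3 - 50*5**n*n**2 - 50*5**n*n - 15*5**n + 650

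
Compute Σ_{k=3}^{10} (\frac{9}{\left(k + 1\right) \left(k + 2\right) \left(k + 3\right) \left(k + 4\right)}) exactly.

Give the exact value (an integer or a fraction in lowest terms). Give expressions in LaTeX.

Σ = 43/1820

Step 1: r(k) = (k + 1)/(k + 5).
A = k + 1, B = k + 5, C = 1.
Solve (k + 1)·f(k+1) − (k + 4)·f(k) = 1.
deg f ≤ 3 (via 1,1,0).
A polynomial solution: f(k) = k*(k**2 + 6*k + 11)/18.
Certificate R = B(k−1)f/C = k*(k + 4)*(k**2 + 6*k + 11)/18 gives s_k = k*(k**2 + 6*k + 11)/(2*(k + 1)*(k + 2)*(k + 3)).
Check: Δs_k = 9/(k**4 + 10*k**3 + 35*k**2 + 50*k + 24). ✓
Sum = s_(11) − s_(3); s_(11) = 363/728, s_(3) = 19/40 ⇒ 43/1820.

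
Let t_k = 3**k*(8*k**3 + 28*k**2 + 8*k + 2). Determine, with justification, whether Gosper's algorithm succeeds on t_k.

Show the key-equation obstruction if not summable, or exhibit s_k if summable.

Step 1: r(k) = 3*(4*k**3 + 26*k**2 + 44*k + 23)/(4*k**3 + 14*k**2 + 4*k + 1).
Take A(k)=3, B(k)=1, C(k)=k**3 + 7*k**2/2 + k + 1/4.
f must satisfy (3)·f(k+1) − (1)·f(k) = k**3 + 7*k**2/2 + k + 1/4.
From deg A=0, deg B=0, deg C=3: d=3.
Coefficient equations give f(k) = (2*k**3 - 2*k**2 - k + 2)/4.
So s_k = (B(k−1)f/C)·t_k = ((2*k**3 - 2*k**2 - k + 2)/(4*k**3 + 14*k**2 + 4*k + 1))·t_k = 2*3**k*(2*k**3 - 2*k**2 - k + 2).
s_(k+1) − s_k = 3**k*(8*k**3 + 28*k**2 + 8*k + 2) = t_k.

Yes. s_k = 2*3**k*(2*k**3 - 2*k**2 - k + 2).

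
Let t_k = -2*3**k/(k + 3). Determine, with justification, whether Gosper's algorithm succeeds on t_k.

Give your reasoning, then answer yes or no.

Compute t_(k+1)/t_k: get 3*(k + 3)/(k + 4).
Normal form (A,B,C) = (3*k + 9, k + 4, 1).
Need (3*k + 9)·f(k+1) − (k + 3)·f(k) = 1.
Bound: deg f ≤ -1.
Negative degree bound (-1): no f exists, t_k not Gosper-summable.

No — negative degree bound, so no certificate f.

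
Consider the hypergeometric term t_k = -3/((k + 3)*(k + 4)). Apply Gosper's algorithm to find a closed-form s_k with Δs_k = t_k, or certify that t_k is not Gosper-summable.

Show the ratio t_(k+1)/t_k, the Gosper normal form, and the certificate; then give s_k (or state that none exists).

The ratio is (k + 3)/(k + 5).
A = k + 3, B = k + 5, C = 1.
Need (k + 3)·f(k+1) − (k + 4)·f(k) = 1.
Bound: deg f ≤ 1.
Solve for f: f(k) = k/3 (degree 1 ≤ 1).
R(k) = B(k−1)·f(k)/C(k) = k*(k + 4)/3; s_k = R·t_k = -k/(k + 3).
Verify: -3/(k**2 + 7*k + 12) matches t_k.

s_k = -k/(k + 3)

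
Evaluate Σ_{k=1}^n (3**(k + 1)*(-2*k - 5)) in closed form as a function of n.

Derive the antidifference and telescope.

Step 1: r(k) = 3*(2*k + 7)/(2*k + 5).
Take A(k)=3, B(k)=1, C(k)=k + 5/2.
f must satisfy (3)·f(k+1) − (1)·f(k) = k + 5/2.
deg f ≤ 1 (via 0,0,1).
Solve for f: f(k) = (k + 1)/2 (degree 1 ≤ 1).
R(k) = B(k−1)·f(k)/C(k) = (k + 1)/(2*k + 5); s_k = R·t_k = 3**(k + 1)*(-k - 1).
Δs = 3**(k + 1)*(-2*k - 5), as required.
Telescope: S(n) = s_(n+1) − s_(1) = 3**(n + 2)*(-n - 2) − (-18) = -9*3**n*n - 18*3**n + 18.

S(n) = -9*3**n*n - 18*3**n + 18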